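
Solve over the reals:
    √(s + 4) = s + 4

s = -4 or s = -3

Square both sides: s + 4 = (s + 4)².
Expand and rearrange: s² + 7s + 12 = 0.
Solving gives s = -3 or s = -4.
Check each candidate in the original equation:
  s = -3: √(1) = 1, while s + 4 = 1 — valid.
  s = -4: √(0) = 0, while s + 4 = 0 — valid.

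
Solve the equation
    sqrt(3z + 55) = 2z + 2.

z = 3

Square both sides: 3z + 55 = (2z + 2)^2.
Expand and rearrange: 4z^2 + 5z - 51 = 0.
Solving gives z = 3 or z = -4.25.
Check each candidate in the original equation:
  z = 3: sqrt(64) = 8, while 2z + 2 = 8 — valid.
  z = -4.25: sqrt(42.25) = 6.5, while 2z + 2 = -6.5 — extraneous.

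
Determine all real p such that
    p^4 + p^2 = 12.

p = -1.7321 or p = 1.7321

Let u = p^2. The equation becomes u^2 + u - 12 = 0.
Factor: (u - 3)(u + 4) = 0, so u = 3 or u = -4.
p^2 = 3 gives p = +/-sqrt(3) ~= +/-1.7321.
p^2 = -4 < 0 has no real solution.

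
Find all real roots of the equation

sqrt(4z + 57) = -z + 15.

z = 6

Square both sides: 4z + 57 = (-z + 15)^2.
Expand and rearrange: z^2 - 34z + 168 = 0.
Solving gives z = 28 or z = 6.
Check each candidate in the original equation:
  z = 28: sqrt(169) = 13, while -z + 15 = -13 — extraneous.
  z = 6: sqrt(81) = 9, while -z + 15 = 9 — valid.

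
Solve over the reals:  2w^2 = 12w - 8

Rearrange to standard form: 2w^2 - 12w + 8 = 0.
Discriminant: (-12)^2 - 4*2*8 = 80.
Quadratic formula: w = (12 +/- sqrt(80)) / 4.
So w = sqrt(5) + 3 ~= 5.2361 or w = 3 - sqrt(5) ~= 0.7639.

w = 0.7639 or w = 5.2361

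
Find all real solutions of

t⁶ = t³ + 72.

Let u = t³. The equation becomes u² - u - 72 = 0.
Factor: (u - 9)(u + 8) = 0, so u = 9 or u = -8.
t³ = 9 gives t = ∛(9) ≈ 2.0801.
t³ = -8 gives t = -2.

t = -2 or t = 2.0801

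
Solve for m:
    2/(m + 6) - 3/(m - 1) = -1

m = -7.4772 or m = 3.4772

Multiply both sides by (m + 6)(m - 1):
2(m - 1) - 3(m + 6) = -(m + 6)(m - 1).
Expand and collect terms: -m² - 4m + 26 = 0.
By the quadratic formula, m = (4 ± √120) / -2, so m ≈ -7.4772 or m ≈ 3.4772.
Neither value makes a denominator zero (m ≠ -6, m ≠ 1), so both are valid.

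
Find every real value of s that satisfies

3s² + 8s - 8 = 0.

Discriminant: (8)² − 4·3·(-8) = 160.
Quadratic formula: s = (-8 ± √160) / 6.
So s = -4/3 + 2·√(10)/3 ≈ 0.7749 or s = -2·√(10)/3 - 4/3 ≈ -3.4415.

s = -3.4415 or s = 0.7749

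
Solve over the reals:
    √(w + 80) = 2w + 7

w = 1

Square both sides: w + 80 = (2w + 7)².
Expand and rearrange: 4w² + 27w - 31 = 0.
Solving gives w = 1 or w = -7.75.
Check each candidate in the original equation:
  w = 1: √(81) = 9, while 2w + 7 = 9 — valid.
  w = -7.75: √(72.25) = 8.5, while 2w + 7 = -8.5 — extraneous.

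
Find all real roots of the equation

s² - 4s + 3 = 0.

s = 1 or s = 3

Factor: (s - 1)(s - 3) = 0.
So s = 1 or s = 3.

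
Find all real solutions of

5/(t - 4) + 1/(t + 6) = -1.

t = -7.7417 or t = -0.2583

Multiply both sides by (t - 4)(t + 6):
5(t + 6) + (t - 4) = -(t - 4)(t + 6).
Expand and collect terms: -t² - 8t - 2 = 0.
By the quadratic formula, t = (8 ± √56) / -2, so t ≈ -7.7417 or t ≈ -0.2583.
Neither value makes a denominator zero (t ≠ 4, t ≠ -6), so both are valid.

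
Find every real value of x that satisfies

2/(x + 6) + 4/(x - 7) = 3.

Multiply both sides by (x + 6)(x - 7):
2(x - 7) + 4(x + 6) = 3(x + 6)(x - 7).
Expand and collect terms: 3x^2 - 9x - 136 = 0.
By the quadratic formula, x = (9 +/- sqrt(1713)) / 6, so x ~= 8.3981 or x ~= -5.3981.
Neither value makes a denominator zero (x != -6, x != 7), so both are valid.

x = -5.3981 or x = 8.3981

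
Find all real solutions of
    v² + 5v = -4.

Bring every term to one side: v² + 5v + 4 = 0.
Factor: (v + 4)(v + 1) = 0.
So v = -4 or v = -1.

v = -4 or v = -1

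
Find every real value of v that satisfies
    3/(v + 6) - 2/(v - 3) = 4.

v = -5.2013 or v = 2.4513

Multiply both sides by (v + 6)(v - 3):
3(v - 3) - 2(v + 6) = 4(v + 6)(v - 3).
Expand and collect terms: 4v² + 11v - 51 = 0.
By the quadratic formula, v = (-11 ± √937) / 8, so v ≈ 2.4513 or v ≈ -5.2013.
Neither value makes a denominator zero (v ≠ -6, v ≠ 3), so both are valid.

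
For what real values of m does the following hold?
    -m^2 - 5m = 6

Bring every term to one side: -m^2 - 5m - 6 = 0.
Factor: -1(m + 2)(m + 3) = 0.
So m = -2 or m = -3.

m = -3 or m = -2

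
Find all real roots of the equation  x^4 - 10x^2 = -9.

Let u = x^2. The equation becomes u^2 - 10u + 9 = 0.
Factor: (u - 9)(u - 1) = 0, so u = 9 or u = 1.
x^2 = 9 gives x = +/-3.
x^2 = 1 gives x = +/-1.

x = -3 or x = -1 or x = 1 or x = 3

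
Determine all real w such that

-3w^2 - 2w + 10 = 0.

Discriminant: (-2)^2 - 4*(-3)*10 = 124.
Quadratic formula: w = (2 +/- sqrt(124)) / (-6).
So w = -sqrt(31)/3 - 1/3 ~= -2.1893 or w = -1/3 + sqrt(31)/3 ~= 1.5226.

w = -2.1893 or w = 1.5226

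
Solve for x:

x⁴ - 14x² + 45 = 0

x = -3 or x = -2.2361 or x = 2.2361 or x = 3

Let u = x². The equation becomes u² - 14u + 45 = 0.
Factor: (u - 9)(u - 5) = 0, so u = 9 or u = 5.
x² = 9 gives x = ±3.
x² = 5 gives x = ±√(5) ≈ ±2.2361.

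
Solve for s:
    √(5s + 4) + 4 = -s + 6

s = 0

Isolate the radical: √(5s + 4) = -s + 2.
Square both sides: 5s + 4 = (-s + 2)².
Expand and rearrange: s² - 9s = 0.
Solving gives s = 9 or s = 0.
Check each candidate in the original equation:
  s = 9: √(49) = 7, while -s + 2 = -7 — extraneous.
  s = 0: √(4) = 2, while -s + 2 = 2 — valid.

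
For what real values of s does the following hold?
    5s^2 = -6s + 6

Rearrange to standard form: 5s^2 + 6s - 6 = 0.
Discriminant: (6)^2 - 4*5*(-6) = 156.
Quadratic formula: s = (-6 +/- sqrt(156)) / 10.
So s = -3/5 + sqrt(39)/5 ~= 0.649 or s = -sqrt(39)/5 - 3/5 ~= -1.849.

s = -1.849 or s = 0.649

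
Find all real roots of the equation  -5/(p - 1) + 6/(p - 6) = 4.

p = 0 or p = 7.25

Multiply both sides by (p - 1)(p - 6):
-5(p - 6) + 6(p - 1) = 4(p - 1)(p - 6).
Expand and collect terms: 4p^2 - 29p = 0.
Factor or apply the quadratic formula: p = 7.25 or p = 0.
Neither value makes a denominator zero (p != 1, p != 6), so both are valid.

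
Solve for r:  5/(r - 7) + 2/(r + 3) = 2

Multiply both sides by (r - 7)(r + 3):
5(r + 3) + 2(r - 7) = 2(r - 7)(r + 3).
Expand and collect terms: 2r² - 15r - 43 = 0.
By the quadratic formula, r = (15 ± √569) / 4, so r ≈ 9.7134 or r ≈ -2.2134.
Neither value makes a denominator zero (r ≠ 7, r ≠ -3), so both are valid.

r = -2.2134 or r = 9.7134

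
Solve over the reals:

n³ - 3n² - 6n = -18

n = -2.4495 or n = 2.4495 or n = 3

Rearrange: n³ - 3n² - 6n + 18 = 0.
Possible rational roots are divisors of 18. Testing n = 3 gives 0, so (n - 3) is a factor.
Divide: n³ - 3n² - 6n + 18 = (n - 3)(n² - 6).
Apply the quadratic formula to n² - 6 = 0: n = (0 ± √24)/2, i.e. n ≈ 2.4495 or n ≈ -2.4495.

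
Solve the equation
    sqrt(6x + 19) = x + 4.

Square both sides: 6x + 19 = (x + 4)^2.
Expand and rearrange: x^2 + 2x - 3 = 0.
Solving gives x = 1 or x = -3.
Check each candidate in the original equation:
  x = 1: sqrt(25) = 5, while x + 4 = 5 — valid.
  x = -3: sqrt(1) = 1, while x + 4 = 1 — valid.

x = -3 or x = 1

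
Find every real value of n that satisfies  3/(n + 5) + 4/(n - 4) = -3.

n = -6.1512 or n = 2.8179

Multiply both sides by (n + 5)(n - 4):
3(n - 4) + 4(n + 5) = -3(n + 5)(n - 4).
Expand and collect terms: -3n² - 10n + 52 = 0.
By the quadratic formula, n = (10 ± √724) / -6, so n ≈ -6.1512 or n ≈ 2.8179.
Neither value makes a denominator zero (n ≠ -5, n ≠ 4), so both are valid.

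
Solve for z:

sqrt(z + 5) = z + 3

Square both sides: z + 5 = (z + 3)^2.
Expand and rearrange: z^2 + 5z + 4 = 0.
Solving gives z = -1 or z = -4.
Check each candidate in the original equation:
  z = -1: sqrt(4) = 2, while z + 3 = 2 — valid.
  z = -4: sqrt(1) = 1, while z + 3 = -1 — extraneous.

z = -1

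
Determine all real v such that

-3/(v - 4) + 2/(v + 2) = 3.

Multiply both sides by (v - 4)(v + 2):
-3(v + 2) + 2(v - 4) = 3(v - 4)(v + 2).
Expand and collect terms: 3v² - 5v - 10 = 0.
By the quadratic formula, v = (5 ± √145) / 6, so v ≈ 2.8403 or v ≈ -1.1736.
Neither value makes a denominator zero (v ≠ 4, v ≠ -2), so both are valid.

v = -1.1736 or v = 2.8403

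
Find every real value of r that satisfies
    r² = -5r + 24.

Bring every term to one side: r² + 5r - 24 = 0.
Factor: (r - 3)(r + 8) = 0.
So r = 3 or r = -8.

r = -8 or r = 3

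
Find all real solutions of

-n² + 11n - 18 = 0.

n = 2 or n = 9

Factor: -1(n - 9)(n - 2) = 0.
So n = 9 or n = 2.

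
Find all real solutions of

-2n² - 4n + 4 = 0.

Discriminant: (-4)² − 4·(-2)·4 = 48.
Quadratic formula: n = (4 ± √48) / (-4).
So n = -√(3) - 1 ≈ -2.7321 or n = -1 + √(3) ≈ 0.7321.

n = -2.7321 or n = 0.7321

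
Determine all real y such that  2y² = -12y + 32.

Bring every term to one side: 2y² + 12y - 32 = 0.
Factor: 2(y - 2)(y + 8) = 0.
So y = 2 or y = -8.

y = -8 or y = 2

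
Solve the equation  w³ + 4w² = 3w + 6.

w = -4.3723 or w = -1 or w = 1.3723

Rearrange: w³ + 4w² - 3w - 6 = 0.
Possible rational roots are divisors of -6. Testing w = -1 gives 0, so (w + 1) is a factor.
Divide: w³ + 4w² - 3w - 6 = (w + 1)(w² + 3w - 6).
Apply the quadratic formula to w² + 3w - 6 = 0: w = (-3 ± √33)/2, i.e. w ≈ 1.3723 or w ≈ -4.3723.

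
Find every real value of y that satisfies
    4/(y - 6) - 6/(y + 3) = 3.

Multiply both sides by (y - 6)(y + 3):
4(y + 3) - 6(y - 6) = 3(y - 6)(y + 3).
Expand and collect terms: 3y² - 7y - 102 = 0.
By the quadratic formula, y = (7 ± √1273) / 6, so y ≈ 7.1132 or y ≈ -4.7799.
Neither value makes a denominator zero (y ≠ 6, y ≠ -3), so both are valid.

y = -4.7799 or y = 7.1132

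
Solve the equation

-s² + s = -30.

Bring every term to one side: -s² + s + 30 = 0.
Factor: -1(s + 5)(s - 6) = 0.
So s = -5 or s = 6.

s = -5 or s = 6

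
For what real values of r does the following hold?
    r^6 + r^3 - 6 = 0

Let u = r^3. The equation becomes u^2 + u - 6 = 0.
Factor: (u + 3)(u - 2) = 0, so u = -3 or u = 2.
r^3 = -3 gives r = -(3)^(1/3) ~= -1.4422.
r^3 = 2 gives r = (2)^(1/3) ~= 1.2599.

r = -1.4422 or r = 1.2599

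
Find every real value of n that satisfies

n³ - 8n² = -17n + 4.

n = 0.2679 or n = 3.7321 or n = 4

Rearrange: n³ - 8n² + 17n - 4 = 0.
Possible rational roots are divisors of -4. Testing n = 4 gives 0, so (n - 4) is a factor.
Divide: n³ - 8n² + 17n - 4 = (n - 4)(n² - 4n + 1).
Apply the quadratic formula to n² - 4n + 1 = 0: n = (4 ± √12)/2, i.e. n ≈ 3.7321 or n ≈ 0.2679.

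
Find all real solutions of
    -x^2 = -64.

x = -8 or x = 8

Bring every term to one side: -x^2 + 64 = 0.
Factor: -1(x - 8)(x + 8) = 0.
So x = 8 or x = -8.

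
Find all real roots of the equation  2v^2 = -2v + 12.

Bring every term to one side: 2v^2 + 2v - 12 = 0.
Factor: 2(v - 2)(v + 3) = 0.
So v = 2 or v = -3.

v = -3 or v = 2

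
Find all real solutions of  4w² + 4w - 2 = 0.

Discriminant: (4)² − 4·4·(-2) = 48.
Quadratic formula: w = (-4 ± √48) / 8.
So w = -1/2 + √(3)/2 ≈ 0.366 or w = -√(3)/2 - 1/2 ≈ -1.366.

w = -1.366 or w = 0.366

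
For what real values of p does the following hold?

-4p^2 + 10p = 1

Rearrange to standard form: -4p^2 + 10p - 1 = 0.
Discriminant: (10)^2 - 4*(-4)*(-1) = 84.
Quadratic formula: p = (-10 +/- sqrt(84)) / (-8).
So p = 5/4 - sqrt(21)/4 ~= 0.1044 or p = sqrt(21)/4 + 5/4 ~= 2.3956.

p = 0.1044 or p = 2.3956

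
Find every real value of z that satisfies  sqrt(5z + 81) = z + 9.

Square both sides: 5z + 81 = (z + 9)^2.
Expand and rearrange: z^2 + 13z = 0.
Solving gives z = 0 or z = -13.
Check each candidate in the original equation:
  z = 0: sqrt(81) = 9, while z + 9 = 9 — valid.
  z = -13: sqrt(16) = 4, while z + 9 = -4 — extraneous.

z = 0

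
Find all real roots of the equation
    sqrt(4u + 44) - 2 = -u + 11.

Isolate the radical: sqrt(4u + 44) = -u + 13.
Square both sides: 4u + 44 = (-u + 13)^2.
Expand and rearrange: u^2 - 30u + 125 = 0.
Solving gives u = 25 or u = 5.
Check each candidate in the original equation:
  u = 25: sqrt(144) = 12, while -u + 13 = -12 — extraneous.
  u = 5: sqrt(64) = 8, while -u + 13 = 8 — valid.

u = 5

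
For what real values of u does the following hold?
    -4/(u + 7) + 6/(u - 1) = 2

Multiply both sides by (u + 7)(u - 1):
-4(u - 1) + 6(u + 7) = 2(u + 7)(u - 1).
Expand and collect terms: 2u² + 10u - 60 = 0.
By the quadratic formula, u = (-10 ± √580) / 4, so u ≈ 3.5208 or u ≈ -8.5208.
Neither value makes a denominator zero (u ≠ -7, u ≠ 1), so both are valid.

u = -8.5208 or u = 3.5208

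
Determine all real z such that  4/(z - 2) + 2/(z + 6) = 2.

Multiply both sides by (z - 2)(z + 6):
4(z + 6) + 2(z - 2) = 2(z - 2)(z + 6).
Expand and collect terms: 2z² + 2z - 44 = 0.
By the quadratic formula, z = (-2 ± √356) / 4, so z ≈ 4.217 or z ≈ -5.217.
Neither value makes a denominator zero (z ≠ 2, z ≠ -6), so both are valid.

z = -5.217 or z = 4.217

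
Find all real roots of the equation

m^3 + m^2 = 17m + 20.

Rearrange: m^3 + m^2 - 17m - 20 = 0.
Possible rational roots are divisors of -20. Testing m = -4 gives 0, so (m + 4) is a factor.
Divide: m^3 + m^2 - 17m - 20 = (m + 4)(m^2 - 3m - 5).
Apply the quadratic formula to m^2 - 3m - 5 = 0: m = (3 +/- sqrt(29))/2, i.e. m ~= 4.1926 or m ~= -1.1926.

m = -4 or m = -1.1926 or m = 4.1926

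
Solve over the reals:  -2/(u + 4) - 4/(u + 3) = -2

Multiply both sides by (u + 4)(u + 3):
-2(u + 3) - 4(u + 4) = -2(u + 4)(u + 3).
Expand and collect terms: -2u² - 8u - 2 = 0.
By the quadratic formula, u = (8 ± √48) / -4, so u ≈ -3.7321 or u ≈ -0.2679.
Neither value makes a denominator zero (u ≠ -4, u ≠ -3), so both are valid.

u = -3.7321 or u = -0.2679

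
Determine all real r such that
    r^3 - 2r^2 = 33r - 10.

Rearrange: r^3 - 2r^2 - 33r + 10 = 0.
Possible rational roots are divisors of 10. Testing r = -5 gives 0, so (r + 5) is a factor.
Divide: r^3 - 2r^2 - 33r + 10 = (r + 5)(r^2 - 7r + 2).
Apply the quadratic formula to r^2 - 7r + 2 = 0: r = (7 +/- sqrt(41))/2, i.e. r ~= 6.7016 or r ~= 0.2984.

r = -5 or r = 0.2984 or r = 6.7016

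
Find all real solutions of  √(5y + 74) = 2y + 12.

y = -2

Square both sides: 5y + 74 = (2y + 12)².
Expand and rearrange: 4y² + 43y + 70 = 0.
Solving gives y = -2 or y = -8.75.
Check each candidate in the original equation:
  y = -2: √(64) = 8, while 2y + 12 = 8 — valid.
  y = -8.75: √(30.25) = 5.5, while 2y + 12 = -5.5 — extraneous.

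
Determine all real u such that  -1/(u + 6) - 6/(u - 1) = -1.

u = -5.4807 or u = 7.4807

Multiply both sides by (u + 6)(u - 1):
-(u - 1) - 6(u + 6) = -(u + 6)(u - 1).
Expand and collect terms: -u² + 2u + 41 = 0.
By the quadratic formula, u = (-2 ± √168) / -2, so u ≈ -5.4807 or u ≈ 7.4807.
Neither value makes a denominator zero (u ≠ -6, u ≠ 1), so both are valid.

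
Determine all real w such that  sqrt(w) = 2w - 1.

Square both sides: w = (2w - 1)^2.
Expand and rearrange: 4w^2 - 5w + 1 = 0.
Solving gives w = 1 or w = 0.25.
Check each candidate in the original equation:
  w = 1: sqrt(1) = 1, while 2w - 1 = 1 — valid.
  w = 0.25: sqrt(0.25) = 0.5, while 2w - 1 = -0.5 — extraneous.

w = 1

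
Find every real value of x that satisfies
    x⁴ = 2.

Let u = x². The equation becomes u² - 2 = 0.
By the quadratic formula, u = √(2) or u = -√(2).
x² = √(2) gives x = ±2^(1/4) ≈ ±1.1892.
x² = -√(2) < 0 has no real solution.

x = -1.1892 or x = 1.1892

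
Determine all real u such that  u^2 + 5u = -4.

u = -4 or u = -1

Bring every term to one side: u^2 + 5u + 4 = 0.
Factor: (u + 1)(u + 4) = 0.
So u = -1 or u = -4.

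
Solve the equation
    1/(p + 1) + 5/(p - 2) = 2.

p = -0.7386 or p = 4.7386

Multiply both sides by (p + 1)(p - 2):
(p - 2) + 5(p + 1) = 2(p + 1)(p - 2).
Expand and collect terms: 2p² - 8p - 7 = 0.
By the quadratic formula, p = (8 ± √120) / 4, so p ≈ 4.7386 or p ≈ -0.7386.
Neither value makes a denominator zero (p ≠ -1, p ≠ 2), so both are valid.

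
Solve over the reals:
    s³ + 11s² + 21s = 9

s = -8.3589 or s = -3 or s = 0.3589

Rearrange: s³ + 11s² + 21s - 9 = 0.
Possible rational roots are divisors of -9. Testing s = -3 gives 0, so (s + 3) is a factor.
Divide: s³ + 11s² + 21s - 9 = (s + 3)(s² + 8s - 3).
Apply the quadratic formula to s² + 8s - 3 = 0: s = (-8 ± √76)/2, i.e. s ≈ 0.3589 or s ≈ -8.3589.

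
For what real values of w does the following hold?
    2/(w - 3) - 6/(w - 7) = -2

w = 2.3944 or w = 9.6056

Multiply both sides by (w - 3)(w - 7):
2(w - 7) - 6(w - 3) = -2(w - 3)(w - 7).
Expand and collect terms: -2w^2 + 24w - 46 = 0.
By the quadratic formula, w = (-24 +/- sqrt(208)) / -4, so w ~= 2.3944 or w ~= 9.6056.
Neither value makes a denominator zero (w != 3, w != 7), so both are valid.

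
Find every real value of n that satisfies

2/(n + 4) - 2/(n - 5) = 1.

n = -1 or n = 2

Multiply both sides by (n + 4)(n - 5):
2(n - 5) - 2(n + 4) = (n + 4)(n - 5).
Expand and collect terms: n² - n - 2 = 0.
Factor or apply the quadratic formula: n = 2 or n = -1.
Neither value makes a denominator zero (n ≠ -4, n ≠ 5), so both are valid.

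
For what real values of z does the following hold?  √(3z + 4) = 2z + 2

z = 0

Square both sides: 3z + 4 = (2z + 2)².
Expand and rearrange: 4z² + 5z = 0.
Solving gives z = 0 or z = -1.25.
Check each candidate in the original equation:
  z = 0: √(4) = 2, while 2z + 2 = 2 — valid.
  z = -1.25: √(0.25) = 0.5, while 2z + 2 = -0.5 — extraneous.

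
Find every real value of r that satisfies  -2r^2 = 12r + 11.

r = -4.8708 or r = -1.1292

Rearrange to standard form: -2r^2 - 12r - 11 = 0.
Discriminant: (-12)^2 - 4*(-2)*(-11) = 56.
Quadratic formula: r = (12 +/- sqrt(56)) / (-4).
So r = -3 - sqrt(14)/2 ~= -4.8708 or r = -3 + sqrt(14)/2 ~= -1.1292.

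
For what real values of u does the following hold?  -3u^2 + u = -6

u = -1.2573 or u = 1.5907

Rearrange to standard form: -3u^2 + u + 6 = 0.
Discriminant: (1)^2 - 4*(-3)*6 = 73.
Quadratic formula: u = (-1 +/- sqrt(73)) / (-6).
So u = 1/6 - sqrt(73)/6 ~= -1.2573 or u = 1/6 + sqrt(73)/6 ~= 1.5907.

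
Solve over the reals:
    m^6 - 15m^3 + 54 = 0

Let u = m^3. The equation becomes u^2 - 15u + 54 = 0.
Factor: (u - 9)(u - 6) = 0, so u = 9 or u = 6.
m^3 = 9 gives m = (9)^(1/3) ~= 2.0801.
m^3 = 6 gives m = (6)^(1/3) ~= 1.8171.

m = 1.8171 or m = 2.0801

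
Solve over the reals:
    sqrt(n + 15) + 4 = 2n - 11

n = 10

Isolate the radical: sqrt(n + 15) = 2n - 15.
Square both sides: n + 15 = (2n - 15)^2.
Expand and rearrange: 4n^2 - 61n + 210 = 0.
Solving gives n = 10 or n = 5.25.
Check each candidate in the original equation:
  n = 10: sqrt(25) = 5, while 2n - 15 = 5 — valid.
  n = 5.25: sqrt(20.25) = 4.5, while 2n - 15 = -4.5 — extraneous.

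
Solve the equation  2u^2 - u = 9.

Rearrange to standard form: 2u^2 - u - 9 = 0.
Discriminant: (-1)^2 - 4*2*(-9) = 73.
Quadratic formula: u = (1 +/- sqrt(73)) / 4.
So u = 1/4 + sqrt(73)/4 ~= 2.386 or u = 1/4 - sqrt(73)/4 ~= -1.886.

u = -1.886 or u = 2.386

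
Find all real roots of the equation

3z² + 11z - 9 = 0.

z = -4.3555 or z = 0.6888

Discriminant: (11)² − 4·3·(-9) = 229.
Quadratic formula: z = (-11 ± √229) / 6.
So z = -11/6 + √(229)/6 ≈ 0.6888 or z = -√(229)/6 - 11/6 ≈ -4.3555.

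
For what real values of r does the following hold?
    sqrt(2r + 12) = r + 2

r = 2

Square both sides: 2r + 12 = (r + 2)^2.
Expand and rearrange: r^2 + 2r - 8 = 0.
Solving gives r = 2 or r = -4.
Check each candidate in the original equation:
  r = 2: sqrt(16) = 4, while r + 2 = 4 — valid.
  r = -4: sqrt(4) = 2, while r + 2 = -2 — extraneous.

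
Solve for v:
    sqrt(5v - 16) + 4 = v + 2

Isolate the radical: sqrt(5v - 16) = v - 2.
Square both sides: 5v - 16 = (v - 2)^2.
Expand and rearrange: v^2 - 9v + 20 = 0.
Solving gives v = 5 or v = 4.
Check each candidate in the original equation:
  v = 5: sqrt(9) = 3, while v - 2 = 3 — valid.
  v = 4: sqrt(4) = 2, while v - 2 = 2 — valid.

v = 4 or v = 5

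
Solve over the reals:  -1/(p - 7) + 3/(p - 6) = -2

Multiply both sides by (p - 7)(p - 6):
-(p - 6) + 3(p - 7) = -2(p - 7)(p - 6).
Expand and collect terms: -2p^2 + 24p - 69 = 0.
By the quadratic formula, p = (-24 +/- sqrt(24)) / -4, so p ~= 4.7753 or p ~= 7.2247.
Neither value makes a denominator zero (p != 7, p != 6), so both are valid.

p = 4.7753 or p = 7.2247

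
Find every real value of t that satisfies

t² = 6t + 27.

t = -3 or t = 9

Bring every term to one side: t² - 6t - 27 = 0.
Factor: (t - 9)(t + 3) = 0.
So t = 9 or t = -3.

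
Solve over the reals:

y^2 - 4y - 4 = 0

Discriminant: (-4)^2 - 4*1*(-4) = 32.
Quadratic formula: y = (4 +/- sqrt(32)) / 2.
So y = 2 + 2*sqrt(2) ~= 4.8284 or y = 2 - 2*sqrt(2) ~= -0.8284.

y = -0.8284 or y = 4.8284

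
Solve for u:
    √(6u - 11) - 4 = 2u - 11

Isolate the radical: √(6u - 11) = 2u - 7.
Square both sides: 6u - 11 = (2u - 7)².
Expand and rearrange: 4u² - 34u + 60 = 0.
Solving gives u = 6 or u = 2.5.
Check each candidate in the original equation:
  u = 6: √(25) = 5, while 2u - 7 = 5 — valid.
  u = 2.5: √(4) = 2, while 2u - 7 = -2 — extraneous.

u = 6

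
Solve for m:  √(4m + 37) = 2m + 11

m = -3

Square both sides: 4m + 37 = (2m + 11)².
Expand and rearrange: 4m² + 40m + 84 = 0.
Solving gives m = -3 or m = -7.
Check each candidate in the original equation:
  m = -3: √(25) = 5, while 2m + 11 = 5 — valid.
  m = -7: √(9) = 3, while 2m + 11 = -3 — extraneous.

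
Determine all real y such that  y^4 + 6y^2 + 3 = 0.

Let u = y^2. The equation becomes u^2 + 6u + 3 = 0.
By the quadratic formula, u = -3 + sqrt(6) or u = -3 - sqrt(6).
y^2 = -3 + sqrt(6) < 0 has no real solution.
y^2 = -3 - sqrt(6) < 0 has no real solution.

No real solutions.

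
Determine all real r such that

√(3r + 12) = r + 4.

r = -4 or r = -1

Square both sides: 3r + 12 = (r + 4)².
Expand and rearrange: r² + 5r + 4 = 0.
Solving gives r = -1 or r = -4.
Check each candidate in the original equation:
  r = -1: √(9) = 3, while r + 4 = 3 — valid.
  r = -4: √(0) = 0, while r + 4 = 0 — valid.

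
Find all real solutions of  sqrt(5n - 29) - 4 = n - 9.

n = 6 or n = 9

Isolate the radical: sqrt(5n - 29) = n - 5.
Square both sides: 5n - 29 = (n - 5)^2.
Expand and rearrange: n^2 - 15n + 54 = 0.
Solving gives n = 9 or n = 6.
Check each candidate in the original equation:
  n = 9: sqrt(16) = 4, while n - 5 = 4 — valid.
  n = 6: sqrt(1) = 1, while n - 5 = 1 — valid.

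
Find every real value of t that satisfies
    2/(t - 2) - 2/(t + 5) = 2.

t = -5.8875 or t = 2.8875

Multiply both sides by (t - 2)(t + 5):
2(t + 5) - 2(t - 2) = 2(t - 2)(t + 5).
Expand and collect terms: 2t² + 6t - 34 = 0.
By the quadratic formula, t = (-6 ± √308) / 4, so t ≈ 2.8875 or t ≈ -5.8875.
Neither value makes a denominator zero (t ≠ 2, t ≠ -5), so both are valid.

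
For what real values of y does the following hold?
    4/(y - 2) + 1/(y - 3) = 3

Multiply both sides by (y - 2)(y - 3):
4(y - 3) + (y - 2) = 3(y - 2)(y - 3).
Expand and collect terms: 3y² - 20y + 32 = 0.
Factor or apply the quadratic formula: y = 4 or y = 2.6667.
Neither value makes a denominator zero (y ≠ 2, y ≠ 3), so both are valid.

y = 2.6667 or y = 4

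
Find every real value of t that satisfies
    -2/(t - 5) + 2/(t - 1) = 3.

Multiply both sides by (t - 5)(t - 1):
-2(t - 1) + 2(t - 5) = 3(t - 5)(t - 1).
Expand and collect terms: 3t^2 - 18t + 23 = 0.
By the quadratic formula, t = (18 +/- sqrt(48)) / 6, so t ~= 4.1547 or t ~= 1.8453.
Neither value makes a denominator zero (t != 5, t != 1), so both are valid.

t = 1.8453 or t = 4.1547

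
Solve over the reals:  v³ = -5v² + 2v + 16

v = -4.7016 or v = -2 or v = 1.7016

Rearrange: v³ + 5v² - 2v - 16 = 0.
Possible rational roots are divisors of -16. Testing v = -2 gives 0, so (v + 2) is a factor.
Divide: v³ + 5v² - 2v - 16 = (v + 2)(v² + 3v - 8).
Apply the quadratic formula to v² + 3v - 8 = 0: v = (-3 ± √41)/2, i.e. v ≈ 1.7016 or v ≈ -4.7016.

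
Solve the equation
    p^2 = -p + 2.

p = -2 or p = 1

Bring every term to one side: p^2 + p - 2 = 0.
Factor: (p + 2)(p - 1) = 0.
So p = -2 or p = 1.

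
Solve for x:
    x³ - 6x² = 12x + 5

Rearrange: x³ - 6x² - 12x - 5 = 0.
Possible rational roots are divisors of -5. Testing x = -1 gives 0, so (x + 1) is a factor.
Divide: x³ - 6x² - 12x - 5 = (x + 1)(x² - 7x - 5).
Apply the quadratic formula to x² - 7x - 5 = 0: x = (7 ± √69)/2, i.e. x ≈ 7.6533 or x ≈ -0.6533.

x = -1 or x = -0.6533 or x = 7.6533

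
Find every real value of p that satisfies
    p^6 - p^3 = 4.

Let u = p^3. The equation becomes u^2 - u - 4 = 0.
By the quadratic formula, u = 1/2 + sqrt(17)/2 or u = 1/2 - sqrt(17)/2.
p^3 = 1/2 + sqrt(17)/2 gives p = (1/2 + sqrt(17)/2)^(1/3) ~= 1.3683.
p^3 = 1/2 - sqrt(17)/2 gives p = -(-1/2 + sqrt(17)/2)^(1/3) ~= -1.1602.

p = -1.1602 or p = 1.3683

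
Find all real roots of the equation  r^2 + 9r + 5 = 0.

r = -8.4051 or r = -0.5949

Discriminant: (9)^2 - 4*1*5 = 61.
Quadratic formula: r = (-9 +/- sqrt(61)) / 2.
So r = -9/2 + sqrt(61)/2 ~= -0.5949 or r = -9/2 - sqrt(61)/2 ~= -8.4051.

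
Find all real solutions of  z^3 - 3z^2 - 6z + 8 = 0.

z = -2 or z = 1 or z = 4

Possible rational roots are divisors of 8. Testing z = -2 gives 0, so (z + 2) is a factor.
Divide: z^3 - 3z^2 - 6z + 8 = (z + 2)(z^2 - 5z + 4).
Factor the quadratic: z = 4 or z = 1.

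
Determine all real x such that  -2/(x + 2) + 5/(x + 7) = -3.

Multiply both sides by (x + 2)(x + 7):
-2(x + 7) + 5(x + 2) = -3(x + 2)(x + 7).
Expand and collect terms: -3x^2 - 30x - 38 = 0.
By the quadratic formula, x = (30 +/- sqrt(444)) / -6, so x ~= -8.5119 or x ~= -1.4881.
Neither value makes a denominator zero (x != -2, x != -7), so both are valid.

x = -8.5119 or x = -1.4881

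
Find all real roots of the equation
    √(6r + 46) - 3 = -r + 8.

r = 3

Isolate the radical: √(6r + 46) = -r + 11.
Square both sides: 6r + 46 = (-r + 11)².
Expand and rearrange: r² - 28r + 75 = 0.
Solving gives r = 25 or r = 3.
Check each candidate in the original equation:
  r = 25: √(196) = 14, while -r + 11 = -14 — extraneous.
  r = 3: √(64) = 8, while -r + 11 = 8 — valid.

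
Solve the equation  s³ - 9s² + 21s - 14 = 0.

Possible rational roots are divisors of -14. Testing s = 2 gives 0, so (s - 2) is a factor.
Divide: s³ - 9s² + 21s - 14 = (s - 2)(s² - 7s + 7).
Apply the quadratic formula to s² - 7s + 7 = 0: s = (7 ± √21)/2, i.e. s ≈ 5.7913 or s ≈ 1.2087.

s = 1.2087 or s = 2 or s = 5.7913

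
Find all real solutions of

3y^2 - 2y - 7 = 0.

y = -1.2301 or y = 1.8968

Discriminant: (-2)^2 - 4*3*(-7) = 88.
Quadratic formula: y = (2 +/- sqrt(88)) / 6.
So y = 1/3 + sqrt(22)/3 ~= 1.8968 or y = 1/3 - sqrt(22)/3 ~= -1.2301.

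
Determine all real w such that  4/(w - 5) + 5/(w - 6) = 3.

w = 5.367 or w = 8.633

Multiply both sides by (w - 5)(w - 6):
4(w - 6) + 5(w - 5) = 3(w - 5)(w - 6).
Expand and collect terms: 3w² - 42w + 139 = 0.
By the quadratic formula, w = (42 ± √96) / 6, so w ≈ 8.633 or w ≈ 5.367.
Neither value makes a denominator zero (w ≠ 5, w ≠ 6), so both are valid.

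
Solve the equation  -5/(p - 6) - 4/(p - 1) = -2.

Multiply both sides by (p - 6)(p - 1):
-5(p - 1) - 4(p - 6) = -2(p - 6)(p - 1).
Expand and collect terms: -2p² + 23p - 41 = 0.
By the quadratic formula, p = (-23 ± √201) / -4, so p ≈ 2.2056 or p ≈ 9.2944.
Neither value makes a denominator zero (p ≠ 6, p ≠ 1), so both are valid.

p = 2.2056 or p = 9.2944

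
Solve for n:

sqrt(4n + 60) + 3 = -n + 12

n = 1

Isolate the radical: sqrt(4n + 60) = -n + 9.
Square both sides: 4n + 60 = (-n + 9)^2.
Expand and rearrange: n^2 - 22n + 21 = 0.
Solving gives n = 21 or n = 1.
Check each candidate in the original equation:
  n = 21: sqrt(144) = 12, while -n + 9 = -12 — extraneous.
  n = 1: sqrt(64) = 8, while -n + 9 = 8 — valid.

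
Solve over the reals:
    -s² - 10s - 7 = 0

Discriminant: (-10)² − 4·(-1)·(-7) = 72.
Quadratic formula: s = (10 ± √72) / (-2).
So s = -5 - 3·√(2) ≈ -9.2426 or s = -5 + 3·√(2) ≈ -0.7574.

s = -9.2426 or s = -0.7574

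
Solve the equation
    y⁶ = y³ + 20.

y = -1.5874 or y = 1.71

Let u = y³. The equation becomes u² - u - 20 = 0.
Factor: (u + 4)(u - 5) = 0, so u = -4 or u = 5.
y³ = -4 gives y = -∛(4) ≈ -1.5874.
y³ = 5 gives y = ∛(5) ≈ 1.71.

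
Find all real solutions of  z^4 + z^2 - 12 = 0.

z = -1.7321 or z = 1.7321

Let u = z^2. The equation becomes u^2 + u - 12 = 0.
Factor: (u + 4)(u - 3) = 0, so u = -4 or u = 3.
z^2 = -4 < 0 has no real solution.
z^2 = 3 gives z = +/-sqrt(3) ~= +/-1.7321.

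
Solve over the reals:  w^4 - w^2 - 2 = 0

w = -1.4142 or w = 1.4142

Let u = w^2. The equation becomes u^2 - u - 2 = 0.
Factor: (u - 2)(u + 1) = 0, so u = 2 or u = -1.
w^2 = 2 gives w = +/-sqrt(2) ~= +/-1.4142.
w^2 = -1 < 0 has no real solution.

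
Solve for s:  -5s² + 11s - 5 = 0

Discriminant: (11)² − 4·(-5)·(-5) = 21.
Quadratic formula: s = (-11 ± √21) / (-10).
So s = 11/10 - √(21)/10 ≈ 0.6417 or s = √(21)/10 + 11/10 ≈ 1.5583.

s = 0.6417 or s = 1.5583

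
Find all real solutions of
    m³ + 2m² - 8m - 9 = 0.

m = -3.5414 or m = -1 or m = 2.5414

Possible rational roots are divisors of -9. Testing m = -1 gives 0, so (m + 1) is a factor.
Divide: m³ + 2m² - 8m - 9 = (m + 1)(m² + m - 9).
Apply the quadratic formula to m² + m - 9 = 0: m = (-1 ± √37)/2, i.e. m ≈ 2.5414 or m ≈ -3.5414.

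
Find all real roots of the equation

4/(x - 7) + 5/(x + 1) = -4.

x = -2.3988 or x = 6.1488

Multiply both sides by (x - 7)(x + 1):
4(x + 1) + 5(x - 7) = -4(x - 7)(x + 1).
Expand and collect terms: -4x^2 + 15x + 59 = 0.
By the quadratic formula, x = (-15 +/- sqrt(1169)) / -8, so x ~= -2.3988 or x ~= 6.1488.
Neither value makes a denominator zero (x != 7, x != -1), so both are valid.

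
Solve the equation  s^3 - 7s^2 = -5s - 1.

Rearrange: s^3 - 7s^2 + 5s + 1 = 0.
Possible rational roots are divisors of 1. Testing s = 1 gives 0, so (s - 1) is a factor.
Divide: s^3 - 7s^2 + 5s + 1 = (s - 1)(s^2 - 6s - 1).
Apply the quadratic formula to s^2 - 6s - 1 = 0: s = (6 +/- sqrt(40))/2, i.e. s ~= 6.1623 or s ~= -0.1623.

s = -0.1623 or s = 1 or s = 6.1623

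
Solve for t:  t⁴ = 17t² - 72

t = -3 or t = -2.8284 or t = 2.8284 or t = 3

Let u = t². The equation becomes u² - 17u + 72 = 0.
Factor: (u - 8)(u - 9) = 0, so u = 8 or u = 9.
t² = 8 gives t = ±2·√(2) ≈ ±2.8284.
t² = 9 gives t = ±3.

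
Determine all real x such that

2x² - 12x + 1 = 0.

x = 0.0845 or x = 5.9155

Discriminant: (-12)² − 4·2·1 = 136.
Quadratic formula: x = (12 ± √136) / 4.
So x = √(34)/2 + 3 ≈ 5.9155 or x = 3 - √(34)/2 ≈ 0.0845.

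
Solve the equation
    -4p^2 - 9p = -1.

Rearrange to standard form: -4p^2 - 9p + 1 = 0.
Discriminant: (-9)^2 - 4*(-4)*1 = 97.
Quadratic formula: p = (9 +/- sqrt(97)) / (-8).
So p = -sqrt(97)/8 - 9/8 ~= -2.3561 or p = -9/8 + sqrt(97)/8 ~= 0.1061.

p = -2.3561 or p = 0.1061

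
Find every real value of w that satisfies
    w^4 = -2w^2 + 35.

Let u = w^2. The equation becomes u^2 + 2u - 35 = 0.
Factor: (u + 7)(u - 5) = 0, so u = -7 or u = 5.
w^2 = -7 < 0 has no real solution.
w^2 = 5 gives w = +/-sqrt(5) ~= +/-2.2361.

w = -2.2361 or w = 2.2361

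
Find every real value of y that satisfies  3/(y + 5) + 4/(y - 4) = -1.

y = -9.2915 or y = 1.2915

Multiply both sides by (y + 5)(y - 4):
3(y - 4) + 4(y + 5) = -(y + 5)(y - 4).
Expand and collect terms: -y² - 8y + 12 = 0.
By the quadratic formula, y = (8 ± √112) / -2, so y ≈ -9.2915 or y ≈ 1.2915.
Neither value makes a denominator zero (y ≠ -5, y ≠ 4), so both are valid.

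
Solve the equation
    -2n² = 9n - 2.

n = -4.7122 or n = 0.2122

Rearrange to standard form: -2n² - 9n + 2 = 0.
Discriminant: (-9)² − 4·(-2)·2 = 97.
Quadratic formula: n = (9 ± √97) / (-4).
So n = -√(97)/4 - 9/4 ≈ -4.7122 or n = -9/4 + √(97)/4 ≈ 0.2122.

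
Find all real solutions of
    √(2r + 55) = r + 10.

Square both sides: 2r + 55 = (r + 10)².
Expand and rearrange: r² + 18r + 45 = 0.
Solving gives r = -3 or r = -15.
Check each candidate in the original equation:
  r = -3: √(49) = 7, while r + 10 = 7 — valid.
  r = -15: √(25) = 5, while r + 10 = -5 — extraneous.

r = -3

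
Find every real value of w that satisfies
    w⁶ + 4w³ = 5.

Let u = w³. The equation becomes u² + 4u - 5 = 0.
Factor: (u - 1)(u + 5) = 0, so u = 1 or u = -5.
w³ = 1 gives w = 1.
w³ = -5 gives w = -∛(5) ≈ -1.71.

w = -1.71 or w = 1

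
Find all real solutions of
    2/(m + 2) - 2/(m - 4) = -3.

Multiply both sides by (m + 2)(m - 4):
2(m - 4) - 2(m + 2) = -3(m + 2)(m - 4).
Expand and collect terms: -3m^2 + 6m + 36 = 0.
By the quadratic formula, m = (-6 +/- sqrt(468)) / -6, so m ~= -2.6056 or m ~= 4.6056.
Neither value makes a denominator zero (m != -2, m != 4), so both are valid.

m = -2.6056 or m = 4.6056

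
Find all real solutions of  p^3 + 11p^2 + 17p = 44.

Rearrange: p^3 + 11p^2 + 17p - 44 = 0.
Possible rational roots are divisors of -44. Testing p = -4 gives 0, so (p + 4) is a factor.
Divide: p^3 + 11p^2 + 17p - 44 = (p + 4)(p^2 + 7p - 11).
Apply the quadratic formula to p^2 + 7p - 11 = 0: p = (-7 +/- sqrt(93))/2, i.e. p ~= 1.3218 or p ~= -8.3218.

p = -8.3218 or p = -4 or p = 1.3218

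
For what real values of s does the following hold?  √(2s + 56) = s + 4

s = 4

Square both sides: 2s + 56 = (s + 4)².
Expand and rearrange: s² + 6s - 40 = 0.
Solving gives s = 4 or s = -10.
Check each candidate in the original equation:
  s = 4: √(64) = 8, while s + 4 = 8 — valid.
  s = -10: √(36) = 6, while s + 4 = -6 — extraneous.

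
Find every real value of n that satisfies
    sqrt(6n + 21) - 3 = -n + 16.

n = 10

Isolate the radical: sqrt(6n + 21) = -n + 19.
Square both sides: 6n + 21 = (-n + 19)^2.
Expand and rearrange: n^2 - 44n + 340 = 0.
Solving gives n = 34 or n = 10.
Check each candidate in the original equation:
  n = 34: sqrt(225) = 15, while -n + 19 = -15 — extraneous.
  n = 10: sqrt(81) = 9, while -n + 19 = 9 — valid.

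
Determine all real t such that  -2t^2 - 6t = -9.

t = -4.0981 or t = 1.0981

Rearrange to standard form: -2t^2 - 6t + 9 = 0.
Discriminant: (-6)^2 - 4*(-2)*9 = 108.
Quadratic formula: t = (6 +/- sqrt(108)) / (-4).
So t = -3*sqrt(3)/2 - 3/2 ~= -4.0981 or t = -3/2 + 3*sqrt(3)/2 ~= 1.0981.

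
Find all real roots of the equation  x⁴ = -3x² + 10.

x = -1.4142 or x = 1.4142

Let u = x². The equation becomes u² + 3u - 10 = 0.
Factor: (u + 5)(u - 2) = 0, so u = -5 or u = 2.
x² = -5 < 0 has no real solution.
x² = 2 gives x = ±√(2) ≈ ±1.4142.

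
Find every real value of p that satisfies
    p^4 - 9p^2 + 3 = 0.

Let u = p^2. The equation becomes u^2 - 9u + 3 = 0.
By the quadratic formula, u = sqrt(69)/2 + 9/2 or u = 9/2 - sqrt(69)/2.
p^2 = sqrt(69)/2 + 9/2 gives p = +/-sqrt(sqrt(69)/2 + 9/2) ~= +/-2.9417.
p^2 = 9/2 - sqrt(69)/2 gives p = +/-sqrt(9/2 - sqrt(69)/2) ~= +/-0.5888.

p = -2.9417 or p = -0.5888 or p = 0.5888 or p = 2.9417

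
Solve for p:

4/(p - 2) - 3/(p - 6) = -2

Multiply both sides by (p - 2)(p - 6):
4(p - 6) - 3(p - 2) = -2(p - 2)(p - 6).
Expand and collect terms: -2p² + 15p - 6 = 0.
By the quadratic formula, p = (-15 ± √177) / -4, so p ≈ 0.424 or p ≈ 7.076.
Neither value makes a denominator zero (p ≠ 2, p ≠ 6), so both are valid.

p = 0.424 or p = 7.076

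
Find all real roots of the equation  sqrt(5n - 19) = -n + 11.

n = 7

Square both sides: 5n - 19 = (-n + 11)^2.
Expand and rearrange: n^2 - 27n + 140 = 0.
Solving gives n = 20 or n = 7.
Check each candidate in the original equation:
  n = 20: sqrt(81) = 9, while -n + 11 = -9 — extraneous.
  n = 7: sqrt(16) = 4, while -n + 11 = 4 — valid.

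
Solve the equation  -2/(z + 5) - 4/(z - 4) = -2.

z = -4.1962 or z = 6.1962

Multiply both sides by (z + 5)(z - 4):
-2(z - 4) - 4(z + 5) = -2(z + 5)(z - 4).
Expand and collect terms: -2z² + 4z + 52 = 0.
By the quadratic formula, z = (-4 ± √432) / -4, so z ≈ -4.1962 or z ≈ 6.1962.
Neither value makes a denominator zero (z ≠ -5, z ≠ 4), so both are valid.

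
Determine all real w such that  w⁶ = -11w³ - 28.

w = -1.9129 or w = -1.5874

Let u = w³. The equation becomes u² + 11u + 28 = 0.
Factor: (u + 7)(u + 4) = 0, so u = -7 or u = -4.
w³ = -7 gives w = -∛(7) ≈ -1.9129.
w³ = -4 gives w = -∛(4) ≈ -1.5874.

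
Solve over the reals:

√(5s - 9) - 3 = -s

Isolate the radical: √(5s - 9) = -s + 3.
Square both sides: 5s - 9 = (-s + 3)².
Expand and rearrange: s² - 11s + 18 = 0.
Solving gives s = 9 or s = 2.
Check each candidate in the original equation:
  s = 9: √(36) = 6, while -s + 3 = -6 — extraneous.
  s = 2: √(1) = 1, while -s + 3 = 1 — valid.

s = 2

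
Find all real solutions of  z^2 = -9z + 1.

z = -9.1098 or z = 0.1098

Rearrange to standard form: z^2 + 9z - 1 = 0.
Discriminant: (9)^2 - 4*1*(-1) = 85.
Quadratic formula: z = (-9 +/- sqrt(85)) / 2.
So z = -9/2 + sqrt(85)/2 ~= 0.1098 or z = -sqrt(85)/2 - 9/2 ~= -9.1098.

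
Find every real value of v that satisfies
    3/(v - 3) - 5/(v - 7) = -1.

Multiply both sides by (v - 3)(v - 7):
3(v - 7) - 5(v - 3) = -(v - 3)(v - 7).
Expand and collect terms: -v² + 12v - 15 = 0.
By the quadratic formula, v = (-12 ± √84) / -2, so v ≈ 1.4174 or v ≈ 10.5826.
Neither value makes a denominator zero (v ≠ 3, v ≠ 7), so both are valid.

v = 1.4174 or v = 10.5826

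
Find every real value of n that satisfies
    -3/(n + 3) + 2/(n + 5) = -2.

n = -5.6375 or n = -1.8625

Multiply both sides by (n + 3)(n + 5):
-3(n + 5) + 2(n + 3) = -2(n + 3)(n + 5).
Expand and collect terms: -2n^2 - 15n - 21 = 0.
By the quadratic formula, n = (15 +/- sqrt(57)) / -4, so n ~= -5.6375 or n ~= -1.8625.
Neither value makes a denominator zero (n != -3, n != -5), so both are valid.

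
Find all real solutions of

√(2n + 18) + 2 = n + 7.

Isolate the radical: √(2n + 18) = n + 5.
Square both sides: 2n + 18 = (n + 5)².
Expand and rearrange: n² + 8n + 7 = 0.
Solving gives n = -1 or n = -7.
Check each candidate in the original equation:
  n = -1: √(16) = 4, while n + 5 = 4 — valid.
  n = -7: √(4) = 2, while n + 5 = -2 — extraneous.

n = -1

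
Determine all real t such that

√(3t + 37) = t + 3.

t = 4

Square both sides: 3t + 37 = (t + 3)².
Expand and rearrange: t² + 3t - 28 = 0.
Solving gives t = 4 or t = -7.
Check each candidate in the original equation:
  t = 4: √(49) = 7, while t + 3 = 7 — valid.
  t = -7: √(16) = 4, while t + 3 = -4 — extraneous.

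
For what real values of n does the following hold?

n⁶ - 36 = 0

Let u = n³. The equation becomes u² - 36 = 0.
Factor: (u + 6)(u - 6) = 0, so u = -6 or u = 6.
n³ = -6 gives n = -∛(6) ≈ -1.8171.
n³ = 6 gives n = ∛(6) ≈ 1.8171.

n = -1.8171 or n = 1.8171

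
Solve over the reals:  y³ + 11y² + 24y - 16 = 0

Possible rational roots are divisors of -16. Testing y = -4 gives 0, so (y + 4) is a factor.
Divide: y³ + 11y² + 24y - 16 = (y + 4)(y² + 7y - 4).
Apply the quadratic formula to y² + 7y - 4 = 0: y = (-7 ± √65)/2, i.e. y ≈ 0.5311 or y ≈ -7.5311.

y = -7.5311 or y = -4 or y = 0.5311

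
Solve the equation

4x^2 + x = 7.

Rearrange to standard form: 4x^2 + x - 7 = 0.
Discriminant: (1)^2 - 4*4*(-7) = 113.
Quadratic formula: x = (-1 +/- sqrt(113)) / 8.
So x = -1/8 + sqrt(113)/8 ~= 1.2038 or x = -sqrt(113)/8 - 1/8 ~= -1.4538.

x = -1.4538 or x = 1.2038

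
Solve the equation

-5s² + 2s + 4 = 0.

Discriminant: (2)² − 4·(-5)·4 = 84.
Quadratic formula: s = (-2 ± √84) / (-10).
So s = 1/5 - √(21)/5 ≈ -0.7165 or s = 1/5 + √(21)/5 ≈ 1.1165.

s = -0.7165 or s = 1.1165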